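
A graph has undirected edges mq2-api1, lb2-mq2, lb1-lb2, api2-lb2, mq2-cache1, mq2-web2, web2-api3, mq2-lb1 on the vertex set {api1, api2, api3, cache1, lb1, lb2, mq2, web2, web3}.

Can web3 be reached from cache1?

No

Explore from cache1.
Distance 1: reach mq2.
Distance 2: reach api1, lb1, lb2, web2.
Distance 3: reach api2, api3.
The search is exhausted without reaching web3; it lies in a different component.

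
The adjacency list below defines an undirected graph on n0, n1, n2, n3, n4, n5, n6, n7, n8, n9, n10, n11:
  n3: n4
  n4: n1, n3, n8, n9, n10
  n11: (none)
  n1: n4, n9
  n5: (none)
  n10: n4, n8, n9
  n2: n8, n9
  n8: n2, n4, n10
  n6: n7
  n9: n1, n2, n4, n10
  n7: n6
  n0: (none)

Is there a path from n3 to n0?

No

Explore from n3.
Distance 1: reach n4.
Distance 2: reach n1, n8, n9, n10.
Distance 3: reach n2.
The search is exhausted without reaching n0; it lies in a different component.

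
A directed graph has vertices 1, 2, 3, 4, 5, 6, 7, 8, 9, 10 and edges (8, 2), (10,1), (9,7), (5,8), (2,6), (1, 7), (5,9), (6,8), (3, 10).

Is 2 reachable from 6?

Explore from 6.
Distance 1: reach 8.
Distance 2: reach 2.
Found 2.

Yes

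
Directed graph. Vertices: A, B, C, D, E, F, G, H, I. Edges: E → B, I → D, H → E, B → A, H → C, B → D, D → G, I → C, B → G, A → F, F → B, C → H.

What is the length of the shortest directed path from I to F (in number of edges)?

6

Distance 0: I.
Distance 1: C, D.
Distance 2: G, H.
Distance 3: E.
Distance 4: B.
Distance 5: A.
Distance 6: F — contains F.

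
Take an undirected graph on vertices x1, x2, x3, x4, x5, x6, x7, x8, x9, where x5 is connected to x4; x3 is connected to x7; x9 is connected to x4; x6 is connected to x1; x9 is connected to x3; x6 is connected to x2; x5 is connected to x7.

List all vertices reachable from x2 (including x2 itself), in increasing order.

x1, x2, x6

Start at x2.
Its neighbours: x6.
Then their neighbours: x1.
Nothing further is reachable.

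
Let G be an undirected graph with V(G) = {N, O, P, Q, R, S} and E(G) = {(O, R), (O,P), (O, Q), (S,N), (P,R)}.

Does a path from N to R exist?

Explore from N.
Distance 1: reach S.
The search is exhausted without reaching R; it lies in a different component.

No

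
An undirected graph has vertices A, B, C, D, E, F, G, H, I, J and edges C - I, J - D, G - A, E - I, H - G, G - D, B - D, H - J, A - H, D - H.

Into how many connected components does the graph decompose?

3

From A: component {A, B, D, G, H, J}.
From C: component {C, E, I}.
From F: component {F}.
That's 3 components.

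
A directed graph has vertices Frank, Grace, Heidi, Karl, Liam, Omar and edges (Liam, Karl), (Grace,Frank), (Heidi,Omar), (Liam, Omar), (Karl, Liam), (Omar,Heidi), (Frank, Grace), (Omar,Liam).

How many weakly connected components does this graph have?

2

From Frank: component {Frank, Grace}.
From Heidi: component {Heidi, Karl, Liam, Omar}.
That's 2 components.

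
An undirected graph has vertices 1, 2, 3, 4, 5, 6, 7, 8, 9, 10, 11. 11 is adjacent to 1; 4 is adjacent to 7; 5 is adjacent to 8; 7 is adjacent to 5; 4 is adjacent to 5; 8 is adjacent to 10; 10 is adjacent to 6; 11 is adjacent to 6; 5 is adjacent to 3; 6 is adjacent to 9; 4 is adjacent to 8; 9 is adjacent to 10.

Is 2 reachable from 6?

Explore from 6.
Distance 1: reach 9, 10, 11.
Distance 2: reach 1, 8.
Distance 3: reach 4, 5.
Distance 4: reach 3, 7.
The search is exhausted without reaching 2; it lies in a different component.

No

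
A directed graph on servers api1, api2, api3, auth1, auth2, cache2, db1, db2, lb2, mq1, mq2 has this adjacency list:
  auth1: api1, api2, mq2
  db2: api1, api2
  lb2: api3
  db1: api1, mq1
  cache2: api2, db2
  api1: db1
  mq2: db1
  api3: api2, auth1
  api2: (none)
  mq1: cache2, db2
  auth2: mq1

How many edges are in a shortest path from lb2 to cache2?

6

Distance 0: lb2.
Distance 1: api3.
Distance 2: api2, auth1.
Distance 3: api1, mq2.
Distance 4: db1.
Distance 5: mq1.
Distance 6: cache2, db2 — contains cache2.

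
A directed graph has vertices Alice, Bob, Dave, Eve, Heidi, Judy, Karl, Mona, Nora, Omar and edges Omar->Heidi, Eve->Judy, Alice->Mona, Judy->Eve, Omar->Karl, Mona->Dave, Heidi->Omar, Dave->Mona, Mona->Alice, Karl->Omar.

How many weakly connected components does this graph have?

5

From Alice: component {Alice, Dave, Mona}.
From Bob: component {Bob}.
From Eve: component {Eve, Judy}.
From Heidi: component {Heidi, Karl, Omar}.
From Nora: component {Nora}.
That's 5 components.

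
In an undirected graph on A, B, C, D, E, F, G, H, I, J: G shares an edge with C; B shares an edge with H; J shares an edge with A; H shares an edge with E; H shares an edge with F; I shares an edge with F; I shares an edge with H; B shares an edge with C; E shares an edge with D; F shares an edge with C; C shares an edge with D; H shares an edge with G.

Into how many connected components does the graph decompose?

2

From A: component {A, J}.
From B: component {B, C, D, E, F, G, H, I}.
That's 2 components.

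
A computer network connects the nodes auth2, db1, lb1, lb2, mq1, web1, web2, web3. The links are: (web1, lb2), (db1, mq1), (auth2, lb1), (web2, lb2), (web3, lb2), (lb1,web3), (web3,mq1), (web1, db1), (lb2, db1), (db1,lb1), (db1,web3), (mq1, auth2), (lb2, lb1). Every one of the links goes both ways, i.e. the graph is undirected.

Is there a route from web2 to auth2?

Yes

Explore from web2.
Distance 1: reach lb2.
Distance 2: reach db1, lb1, web1, web3.
Distance 3: reach auth2, mq1.
Found auth2.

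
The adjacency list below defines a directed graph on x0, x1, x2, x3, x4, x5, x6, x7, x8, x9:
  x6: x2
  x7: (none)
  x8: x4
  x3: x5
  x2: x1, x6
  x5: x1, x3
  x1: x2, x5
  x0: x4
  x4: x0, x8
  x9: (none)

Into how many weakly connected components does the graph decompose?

From x0: component {x0, x4, x8}.
From x1: component {x1, x2, x3, x5, x6}.
From x7: component {x7}.
From x9: component {x9}.
That's 4 components.

4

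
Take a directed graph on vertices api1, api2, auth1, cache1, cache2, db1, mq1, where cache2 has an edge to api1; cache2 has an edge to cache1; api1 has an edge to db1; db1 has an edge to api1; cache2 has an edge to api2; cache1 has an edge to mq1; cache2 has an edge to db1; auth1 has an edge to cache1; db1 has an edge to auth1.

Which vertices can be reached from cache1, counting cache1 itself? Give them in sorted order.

cache1, mq1

Start at cache1.
Its neighbours: mq1.
Nothing further is reachable.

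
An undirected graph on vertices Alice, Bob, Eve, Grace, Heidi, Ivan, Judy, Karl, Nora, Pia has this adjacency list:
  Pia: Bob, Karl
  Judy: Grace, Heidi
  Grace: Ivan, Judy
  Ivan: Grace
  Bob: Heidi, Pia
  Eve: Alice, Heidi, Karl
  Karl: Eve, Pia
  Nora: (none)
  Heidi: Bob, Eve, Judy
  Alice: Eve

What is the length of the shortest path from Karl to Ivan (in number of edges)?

Distance 0: Karl.
Distance 1: Eve, Pia.
Distance 2: Alice, Bob, Heidi.
Distance 3: Judy.
Distance 4: Grace.
Distance 5: Ivan — contains Ivan.

5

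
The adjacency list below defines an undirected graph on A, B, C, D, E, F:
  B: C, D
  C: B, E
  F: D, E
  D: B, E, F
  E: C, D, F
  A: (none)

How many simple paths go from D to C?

3

D–B–C
D–E–C
D–F–E–C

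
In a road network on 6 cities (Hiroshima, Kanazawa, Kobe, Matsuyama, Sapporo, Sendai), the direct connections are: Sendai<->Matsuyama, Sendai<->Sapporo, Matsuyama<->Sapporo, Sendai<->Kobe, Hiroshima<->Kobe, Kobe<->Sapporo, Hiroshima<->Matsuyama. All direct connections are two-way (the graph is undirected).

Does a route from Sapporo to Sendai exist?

Explore from Sapporo.
Distance 1: reach Kobe, Matsuyama, Sendai.
Found Sendai.

Yes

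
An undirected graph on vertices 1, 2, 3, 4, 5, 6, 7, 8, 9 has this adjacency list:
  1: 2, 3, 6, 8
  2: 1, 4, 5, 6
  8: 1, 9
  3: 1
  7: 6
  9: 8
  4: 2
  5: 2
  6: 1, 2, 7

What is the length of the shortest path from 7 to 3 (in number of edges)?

3

Distance 0: 7.
Distance 1: 6.
Distance 2: 1, 2.
Distance 3: 3, 4, 5, 8 — contains 3.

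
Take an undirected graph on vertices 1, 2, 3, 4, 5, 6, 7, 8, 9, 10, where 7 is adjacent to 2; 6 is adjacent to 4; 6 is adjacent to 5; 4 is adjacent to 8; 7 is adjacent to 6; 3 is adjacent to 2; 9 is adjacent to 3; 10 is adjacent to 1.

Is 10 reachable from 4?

Explore from 4.
Distance 1: reach 6, 8.
Distance 2: reach 5, 7.
Distance 3: reach 2.
Distance 4: reach 3.
Distance 5: reach 9.
The search is exhausted without reaching 10; it lies in a different component.

No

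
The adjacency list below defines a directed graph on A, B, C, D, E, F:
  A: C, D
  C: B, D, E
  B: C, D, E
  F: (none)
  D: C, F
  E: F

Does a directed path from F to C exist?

F has no outgoing edges, so nothing is reachable from it.

No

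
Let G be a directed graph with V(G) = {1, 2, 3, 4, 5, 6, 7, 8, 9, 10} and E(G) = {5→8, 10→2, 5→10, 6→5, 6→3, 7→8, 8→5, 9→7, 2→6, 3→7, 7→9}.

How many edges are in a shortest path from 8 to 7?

Distance 0: 8.
Distance 1: 5.
Distance 2: 10.
Distance 3: 2.
Distance 4: 6.
Distance 5: 3.
Distance 6: 7 — contains 7.

6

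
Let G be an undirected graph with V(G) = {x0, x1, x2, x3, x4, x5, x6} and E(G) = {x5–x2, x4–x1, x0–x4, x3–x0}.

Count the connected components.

3

From x0: component {x0, x1, x3, x4}.
From x2: component {x2, x5}.
From x6: component {x6}.
That's 3 components.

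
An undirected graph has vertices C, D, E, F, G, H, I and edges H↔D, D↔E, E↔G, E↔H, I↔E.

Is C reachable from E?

Explore from E.
Distance 1: reach D, G, H, I.
The search is exhausted without reaching C; it lies in a different component.

No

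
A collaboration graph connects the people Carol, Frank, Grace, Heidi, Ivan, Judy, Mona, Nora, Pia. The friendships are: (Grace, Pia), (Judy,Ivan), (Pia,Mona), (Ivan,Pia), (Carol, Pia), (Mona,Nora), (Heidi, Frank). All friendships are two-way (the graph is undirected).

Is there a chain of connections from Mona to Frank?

Explore from Mona.
Distance 1: reach Nora, Pia.
Distance 2: reach Carol, Grace, Ivan.
Distance 3: reach Judy.
The search is exhausted without reaching Frank; it lies in a different component.

No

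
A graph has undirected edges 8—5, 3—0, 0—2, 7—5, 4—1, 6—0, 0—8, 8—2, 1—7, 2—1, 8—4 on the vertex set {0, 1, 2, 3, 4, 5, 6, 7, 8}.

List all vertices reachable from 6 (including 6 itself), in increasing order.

0, 1, 2, 3, 4, 5, 6, 7, 8

Start at 6.
Its neighbours: 0.
Then their neighbours: 2, 3, 8.
Then next layer: 1, 4, 5.
Then next layer: 7.
Every vertex is now reached.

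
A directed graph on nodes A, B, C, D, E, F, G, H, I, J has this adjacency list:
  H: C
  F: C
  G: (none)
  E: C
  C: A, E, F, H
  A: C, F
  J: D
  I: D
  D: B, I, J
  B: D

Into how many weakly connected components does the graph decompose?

3

From A: component {A, C, E, F, H}.
From B: component {B, D, I, J}.
From G: component {G}.
That's 3 components.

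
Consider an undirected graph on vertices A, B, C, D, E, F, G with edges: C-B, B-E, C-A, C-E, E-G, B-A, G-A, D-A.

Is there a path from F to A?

F has no edges, so nothing is reachable from it.

No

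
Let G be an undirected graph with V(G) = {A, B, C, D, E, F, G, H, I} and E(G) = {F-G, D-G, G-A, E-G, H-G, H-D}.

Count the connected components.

4

From A: component {A, D, E, F, G, H}.
From B: component {B}.
From C: component {C}.
From I: component {I}.
That's 4 components.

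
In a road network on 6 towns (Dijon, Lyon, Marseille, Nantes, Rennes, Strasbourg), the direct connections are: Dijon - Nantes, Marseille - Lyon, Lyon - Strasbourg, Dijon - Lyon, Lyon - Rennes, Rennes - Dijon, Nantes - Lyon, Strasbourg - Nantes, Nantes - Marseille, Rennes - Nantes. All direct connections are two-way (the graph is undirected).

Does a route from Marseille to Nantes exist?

Explore from Marseille.
Distance 1: reach Lyon, Nantes.
Found Nantes.

Yes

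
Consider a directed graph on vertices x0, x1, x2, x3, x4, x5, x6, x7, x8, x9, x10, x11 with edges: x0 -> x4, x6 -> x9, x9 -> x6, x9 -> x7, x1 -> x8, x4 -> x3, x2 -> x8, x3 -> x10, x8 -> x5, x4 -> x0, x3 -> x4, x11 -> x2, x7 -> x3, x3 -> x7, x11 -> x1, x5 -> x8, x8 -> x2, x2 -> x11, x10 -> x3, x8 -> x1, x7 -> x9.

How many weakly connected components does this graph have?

From x0: component {x0, x3, x4, x6, x7, x9, x10}.
From x1: component {x1, x2, x5, x8, x11}.
That's 2 components.

2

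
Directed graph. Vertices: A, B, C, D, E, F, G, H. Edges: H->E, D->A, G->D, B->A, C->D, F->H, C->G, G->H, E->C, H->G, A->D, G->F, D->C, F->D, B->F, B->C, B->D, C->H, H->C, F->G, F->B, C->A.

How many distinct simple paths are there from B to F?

7

B→A→D→C→G→F
B→A→D→C→H→G→F
B→C→G→F
B→C→H→G→F
B→D→C→G→F
B→D→C→H→G→F
B→F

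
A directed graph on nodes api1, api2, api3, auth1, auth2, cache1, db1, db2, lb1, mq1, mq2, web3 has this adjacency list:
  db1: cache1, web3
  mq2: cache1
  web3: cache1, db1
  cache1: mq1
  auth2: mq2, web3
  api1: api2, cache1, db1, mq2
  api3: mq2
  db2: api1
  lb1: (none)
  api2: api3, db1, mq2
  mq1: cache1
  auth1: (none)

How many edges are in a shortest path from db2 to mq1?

Distance 0: db2.
Distance 1: api1.
Distance 2: api2, cache1, db1, mq2.
Distance 3: api3, mq1, web3 — contains mq1.

3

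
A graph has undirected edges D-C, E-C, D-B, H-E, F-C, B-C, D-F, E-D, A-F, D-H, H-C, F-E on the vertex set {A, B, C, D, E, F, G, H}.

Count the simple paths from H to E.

H–C–B–D–E
H–C–B–D–F–E
H–C–D–E
H–C–D–F–E
H–C–E
H–C–F–D–E
H–C–F–E
H–D–B–C–E
H–D–B–C–F–E
H–D–C–E
H–D–C–F–E
H–D–E
H–D–F–C–E
H–D–F–E
H–E

15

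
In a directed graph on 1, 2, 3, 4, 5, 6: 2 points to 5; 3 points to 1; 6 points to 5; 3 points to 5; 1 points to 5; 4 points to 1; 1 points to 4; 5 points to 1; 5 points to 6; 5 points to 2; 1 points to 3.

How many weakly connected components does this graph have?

From 1: component {1, 2, 3, 4, 5, 6}.
That's 1 component.

1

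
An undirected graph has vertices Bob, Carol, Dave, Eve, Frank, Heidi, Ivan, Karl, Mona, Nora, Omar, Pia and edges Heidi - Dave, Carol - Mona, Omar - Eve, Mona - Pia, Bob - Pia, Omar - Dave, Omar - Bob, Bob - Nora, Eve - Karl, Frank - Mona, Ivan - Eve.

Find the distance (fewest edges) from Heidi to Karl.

Distance 0: Heidi.
Distance 1: Dave.
Distance 2: Omar.
Distance 3: Bob, Eve.
Distance 4: Ivan, Karl, Nora, Pia — contains Karl.

4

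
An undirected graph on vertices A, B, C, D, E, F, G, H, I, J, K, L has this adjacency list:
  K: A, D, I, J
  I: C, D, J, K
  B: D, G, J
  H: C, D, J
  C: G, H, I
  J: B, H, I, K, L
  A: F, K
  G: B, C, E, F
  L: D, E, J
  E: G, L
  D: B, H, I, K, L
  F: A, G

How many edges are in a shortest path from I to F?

3

Distance 0: I.
Distance 1: C, D, J, K.
Distance 2: A, B, G, H, L.
Distance 3: E, F — contains F.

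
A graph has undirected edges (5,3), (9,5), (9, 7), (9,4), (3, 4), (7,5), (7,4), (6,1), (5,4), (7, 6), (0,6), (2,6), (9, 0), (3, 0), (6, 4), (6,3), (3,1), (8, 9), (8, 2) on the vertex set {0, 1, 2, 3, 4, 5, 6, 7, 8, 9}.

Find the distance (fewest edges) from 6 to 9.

Distance 0: 6.
Distance 1: 0, 1, 2, 3, 4, 7.
Distance 2: 5, 8, 9 — contains 9.

2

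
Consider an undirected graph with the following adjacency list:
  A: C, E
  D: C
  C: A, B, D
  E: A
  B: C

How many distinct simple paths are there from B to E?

B–C–A–E

1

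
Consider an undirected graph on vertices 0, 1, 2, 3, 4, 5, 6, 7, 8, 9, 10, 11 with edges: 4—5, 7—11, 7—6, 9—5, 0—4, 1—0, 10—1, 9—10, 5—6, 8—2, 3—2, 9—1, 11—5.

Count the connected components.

2

From 0: component {0, 1, 4, 5, 6, 7, 9, 10, 11}.
From 2: component {2, 3, 8}.
That's 2 components.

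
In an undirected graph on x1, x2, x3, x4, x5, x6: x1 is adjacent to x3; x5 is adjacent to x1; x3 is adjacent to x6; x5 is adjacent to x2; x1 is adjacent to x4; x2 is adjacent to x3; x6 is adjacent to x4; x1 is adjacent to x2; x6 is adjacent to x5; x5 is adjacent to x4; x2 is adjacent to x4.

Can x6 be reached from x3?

Explore from x3.
Distance 1: reach x1, x2, x6.
Found x6.

Yes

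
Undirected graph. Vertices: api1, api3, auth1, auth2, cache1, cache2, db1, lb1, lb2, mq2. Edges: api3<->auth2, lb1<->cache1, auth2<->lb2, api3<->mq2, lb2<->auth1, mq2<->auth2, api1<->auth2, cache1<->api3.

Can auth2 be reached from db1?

No

db1 has no edges, so nothing is reachable from it.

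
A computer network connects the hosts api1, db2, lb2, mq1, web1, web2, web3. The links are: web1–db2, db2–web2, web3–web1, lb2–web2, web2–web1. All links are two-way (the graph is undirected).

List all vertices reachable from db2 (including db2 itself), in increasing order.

Start at db2.
Its neighbours: web1, web2.
Then their neighbours: lb2, web3.
Nothing further is reachable.

db2, lb2, web1, web2, web3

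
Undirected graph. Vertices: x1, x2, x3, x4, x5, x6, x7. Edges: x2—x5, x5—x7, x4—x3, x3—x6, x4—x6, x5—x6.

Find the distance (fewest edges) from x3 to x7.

3

Distance 0: x3.
Distance 1: x4, x6.
Distance 2: x5.
Distance 3: x2, x7 — contains x7.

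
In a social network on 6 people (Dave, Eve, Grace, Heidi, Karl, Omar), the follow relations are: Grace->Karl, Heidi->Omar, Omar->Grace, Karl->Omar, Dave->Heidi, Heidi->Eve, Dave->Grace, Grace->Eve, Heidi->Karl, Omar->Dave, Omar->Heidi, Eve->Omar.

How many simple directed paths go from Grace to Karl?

Grace→Eve→Omar→Dave→Heidi→Karl
Grace→Eve→Omar→Heidi→Karl
Grace→Karl

3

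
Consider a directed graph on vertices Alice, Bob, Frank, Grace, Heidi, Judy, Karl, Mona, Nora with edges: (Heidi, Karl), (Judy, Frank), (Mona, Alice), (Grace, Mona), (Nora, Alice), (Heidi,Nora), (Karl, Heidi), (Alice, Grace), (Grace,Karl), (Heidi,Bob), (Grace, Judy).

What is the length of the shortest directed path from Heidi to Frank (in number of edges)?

Distance 0: Heidi.
Distance 1: Bob, Karl, Nora.
Distance 2: Alice.
Distance 3: Grace.
Distance 4: Judy, Mona.
Distance 5: Frank — contains Frank.

5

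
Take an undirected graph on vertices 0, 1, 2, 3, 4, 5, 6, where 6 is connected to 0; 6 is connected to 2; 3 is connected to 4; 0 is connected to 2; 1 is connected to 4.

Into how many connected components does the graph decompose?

From 0: component {0, 2, 6}.
From 1: component {1, 3, 4}.
From 5: component {5}.
That's 3 components.

3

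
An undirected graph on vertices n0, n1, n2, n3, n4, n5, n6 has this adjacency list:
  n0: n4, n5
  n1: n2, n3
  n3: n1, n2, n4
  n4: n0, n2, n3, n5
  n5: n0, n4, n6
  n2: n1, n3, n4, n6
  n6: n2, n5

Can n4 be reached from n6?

Yes

Explore from n6.
Distance 1: reach n2, n5.
Distance 2: reach n0, n1, n3, n4.
Found n4.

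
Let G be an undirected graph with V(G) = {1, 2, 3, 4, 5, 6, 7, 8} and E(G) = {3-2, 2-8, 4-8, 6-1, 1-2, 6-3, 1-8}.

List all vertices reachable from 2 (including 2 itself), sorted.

Start at 2.
Its neighbours: 1, 3, 8.
Then their neighbours: 4, 6.
Nothing further is reachable.

1, 2, 3, 4, 6, 8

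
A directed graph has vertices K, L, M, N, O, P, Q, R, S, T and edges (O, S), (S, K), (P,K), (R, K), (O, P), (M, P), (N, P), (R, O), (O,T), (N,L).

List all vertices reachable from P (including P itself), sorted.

Start at P.
Its neighbours: K.
Nothing further is reachable.

K, P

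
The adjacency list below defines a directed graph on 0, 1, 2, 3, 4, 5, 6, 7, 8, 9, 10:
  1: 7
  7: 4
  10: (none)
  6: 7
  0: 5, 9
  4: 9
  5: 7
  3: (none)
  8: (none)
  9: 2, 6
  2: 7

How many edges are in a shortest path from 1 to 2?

4

Distance 0: 1.
Distance 1: 7.
Distance 2: 4.
Distance 3: 9.
Distance 4: 2, 6 — contains 2.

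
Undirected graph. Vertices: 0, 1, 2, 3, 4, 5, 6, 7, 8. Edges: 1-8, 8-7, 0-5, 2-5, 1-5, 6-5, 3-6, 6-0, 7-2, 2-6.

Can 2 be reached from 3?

Yes

Explore from 3.
Distance 1: reach 6.
Distance 2: reach 0, 2, 5.
Found 2.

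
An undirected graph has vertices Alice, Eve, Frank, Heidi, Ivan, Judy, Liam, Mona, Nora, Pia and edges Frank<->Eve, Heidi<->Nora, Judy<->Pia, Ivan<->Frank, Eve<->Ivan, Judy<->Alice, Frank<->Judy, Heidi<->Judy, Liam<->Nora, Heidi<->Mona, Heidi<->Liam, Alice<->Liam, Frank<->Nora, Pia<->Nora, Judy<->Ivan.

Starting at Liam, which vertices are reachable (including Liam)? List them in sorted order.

Alice, Eve, Frank, Heidi, Ivan, Judy, Liam, Mona, Nora, Pia

Start at Liam.
Its neighbours: Alice, Heidi, Nora.
Then their neighbours: Frank, Judy, Mona, Pia.
Then next layer: Eve, Ivan.
Every vertex is now reached.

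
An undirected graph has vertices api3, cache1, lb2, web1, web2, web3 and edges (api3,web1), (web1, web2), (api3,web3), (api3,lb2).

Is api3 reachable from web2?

Yes

Explore from web2.
Distance 1: reach web1.
Distance 2: reach api3.
Found api3.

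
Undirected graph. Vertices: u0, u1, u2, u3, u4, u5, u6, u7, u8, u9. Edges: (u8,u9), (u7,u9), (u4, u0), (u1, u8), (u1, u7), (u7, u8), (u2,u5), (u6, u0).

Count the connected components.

From u0: component {u0, u4, u6}.
From u1: component {u1, u7, u8, u9}.
From u2: component {u2, u5}.
From u3: component {u3}.
That's 4 components.

4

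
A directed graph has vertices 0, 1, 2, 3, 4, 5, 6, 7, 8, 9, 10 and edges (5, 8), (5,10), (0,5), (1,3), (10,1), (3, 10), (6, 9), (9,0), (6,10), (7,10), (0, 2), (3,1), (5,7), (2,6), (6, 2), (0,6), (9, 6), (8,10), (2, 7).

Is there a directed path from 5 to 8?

Explore from 5.
Distance 1: reach 7, 8, 10.
Found 8.

Yes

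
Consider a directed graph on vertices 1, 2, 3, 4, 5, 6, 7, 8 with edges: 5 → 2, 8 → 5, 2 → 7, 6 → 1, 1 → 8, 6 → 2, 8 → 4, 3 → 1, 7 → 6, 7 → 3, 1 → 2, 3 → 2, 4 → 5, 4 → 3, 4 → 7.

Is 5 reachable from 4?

Explore from 4.
Distance 1: reach 3, 5, 7.
Found 5.

Yes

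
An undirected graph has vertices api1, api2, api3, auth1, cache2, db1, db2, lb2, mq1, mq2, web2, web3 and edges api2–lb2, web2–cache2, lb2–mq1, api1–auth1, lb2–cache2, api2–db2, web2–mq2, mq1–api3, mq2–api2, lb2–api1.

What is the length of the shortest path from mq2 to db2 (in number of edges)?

2

Distance 0: mq2.
Distance 1: api2, web2.
Distance 2: cache2, db2, lb2 — contains db2.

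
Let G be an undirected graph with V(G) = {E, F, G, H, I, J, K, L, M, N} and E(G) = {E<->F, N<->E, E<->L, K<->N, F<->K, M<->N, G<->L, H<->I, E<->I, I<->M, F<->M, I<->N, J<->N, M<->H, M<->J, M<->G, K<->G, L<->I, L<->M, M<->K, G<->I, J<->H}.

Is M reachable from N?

Yes

Explore from N.
Distance 1: reach E, I, J, K, M.
Found M.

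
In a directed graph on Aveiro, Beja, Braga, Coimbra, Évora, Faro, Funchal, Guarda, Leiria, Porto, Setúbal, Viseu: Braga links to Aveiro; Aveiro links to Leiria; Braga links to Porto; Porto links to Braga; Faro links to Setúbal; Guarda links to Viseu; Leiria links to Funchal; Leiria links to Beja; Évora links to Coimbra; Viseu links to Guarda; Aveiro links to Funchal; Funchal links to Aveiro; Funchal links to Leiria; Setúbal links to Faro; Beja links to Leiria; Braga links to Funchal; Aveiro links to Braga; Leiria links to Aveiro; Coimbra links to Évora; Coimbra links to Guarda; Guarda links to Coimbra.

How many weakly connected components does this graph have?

From Aveiro: component {Aveiro, Beja, Braga, Funchal, Leiria, Porto}.
From Coimbra: component {Coimbra, Évora, Guarda, Viseu}.
From Faro: component {Faro, Setúbal}.
That's 3 components.

3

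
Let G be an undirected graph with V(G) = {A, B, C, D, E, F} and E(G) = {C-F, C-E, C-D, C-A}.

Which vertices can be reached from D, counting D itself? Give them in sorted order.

A, C, D, E, F

Start at D.
Its neighbours: C.
Then their neighbours: A, E, F.
Nothing further is reachable.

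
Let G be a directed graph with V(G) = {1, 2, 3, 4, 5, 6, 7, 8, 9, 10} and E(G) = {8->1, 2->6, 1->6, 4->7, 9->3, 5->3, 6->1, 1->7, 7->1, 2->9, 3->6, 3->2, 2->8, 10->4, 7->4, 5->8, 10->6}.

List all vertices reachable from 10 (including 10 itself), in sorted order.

1, 4, 6, 7, 10

Start at 10.
Its neighbours: 4, 6.
Then their neighbours: 1, 7.
Nothing further is reachable.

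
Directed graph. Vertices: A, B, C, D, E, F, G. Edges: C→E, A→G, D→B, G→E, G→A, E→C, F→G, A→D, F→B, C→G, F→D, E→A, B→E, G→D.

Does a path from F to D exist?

Yes

Explore from F.
Distance 1: reach B, D, G.
Found D.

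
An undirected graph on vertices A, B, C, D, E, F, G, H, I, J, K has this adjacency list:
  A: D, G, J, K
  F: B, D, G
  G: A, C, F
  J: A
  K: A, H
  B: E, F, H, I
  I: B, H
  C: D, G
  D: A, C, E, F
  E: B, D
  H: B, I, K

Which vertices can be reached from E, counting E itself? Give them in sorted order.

A, B, C, D, E, F, G, H, I, J, K

Start at E.
Its neighbours: B, D.
Then their neighbours: A, C, F, H, I.
Then next layer: G, J, K.
Every vertex is now reached.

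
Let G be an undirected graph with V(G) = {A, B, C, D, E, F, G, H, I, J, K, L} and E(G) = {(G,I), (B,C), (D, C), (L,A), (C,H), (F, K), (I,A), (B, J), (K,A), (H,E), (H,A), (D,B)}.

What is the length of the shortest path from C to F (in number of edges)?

4

Distance 0: C.
Distance 1: B, D, H.
Distance 2: A, E, J.
Distance 3: I, K, L.
Distance 4: F, G — contains F.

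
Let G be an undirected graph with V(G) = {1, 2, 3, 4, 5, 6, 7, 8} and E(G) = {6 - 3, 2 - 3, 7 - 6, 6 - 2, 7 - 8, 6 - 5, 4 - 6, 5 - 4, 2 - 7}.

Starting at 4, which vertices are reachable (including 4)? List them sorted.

2, 3, 4, 5, 6, 7, 8

Start at 4.
Its neighbours: 5, 6.
Then their neighbours: 2, 3, 7.
Then next layer: 8.
Nothing further is reachable.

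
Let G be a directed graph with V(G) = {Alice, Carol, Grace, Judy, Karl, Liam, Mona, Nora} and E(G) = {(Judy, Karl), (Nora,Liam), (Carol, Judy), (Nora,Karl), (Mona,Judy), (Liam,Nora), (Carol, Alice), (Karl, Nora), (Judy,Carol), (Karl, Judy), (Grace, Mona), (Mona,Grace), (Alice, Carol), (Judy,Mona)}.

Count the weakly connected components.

From Alice: component {Alice, Carol, Grace, Judy, Karl, Liam, Mona, Nora}.
That's 1 component.

1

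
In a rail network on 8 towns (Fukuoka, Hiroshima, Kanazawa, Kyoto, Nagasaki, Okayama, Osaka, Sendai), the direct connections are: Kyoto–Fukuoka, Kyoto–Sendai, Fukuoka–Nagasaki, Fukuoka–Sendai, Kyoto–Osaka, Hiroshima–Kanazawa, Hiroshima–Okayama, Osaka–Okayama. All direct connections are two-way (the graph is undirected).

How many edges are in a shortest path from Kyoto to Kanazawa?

Distance 0: Kyoto.
Distance 1: Fukuoka, Osaka, Sendai.
Distance 2: Nagasaki, Okayama.
Distance 3: Hiroshima.
Distance 4: Kanazawa — contains Kanazawa.

4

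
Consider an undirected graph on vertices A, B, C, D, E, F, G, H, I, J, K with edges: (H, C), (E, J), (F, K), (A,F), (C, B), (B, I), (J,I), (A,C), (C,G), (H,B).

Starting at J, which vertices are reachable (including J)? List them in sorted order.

Start at J.
Its neighbours: E, I.
Then their neighbours: B.
Then next layer: C, H.
Then next layer: A, G.
Then next layer: F.
Then next layer: K.
Nothing further is reachable.

A, B, C, E, F, G, H, I, J, K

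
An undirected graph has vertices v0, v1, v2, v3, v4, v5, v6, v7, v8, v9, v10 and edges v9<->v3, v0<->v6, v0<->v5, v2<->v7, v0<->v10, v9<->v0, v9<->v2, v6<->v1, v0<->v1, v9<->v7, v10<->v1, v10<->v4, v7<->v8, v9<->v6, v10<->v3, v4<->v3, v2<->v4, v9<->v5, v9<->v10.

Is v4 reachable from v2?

Yes

Explore from v2.
Distance 1: reach v4, v7, v9.
Found v4.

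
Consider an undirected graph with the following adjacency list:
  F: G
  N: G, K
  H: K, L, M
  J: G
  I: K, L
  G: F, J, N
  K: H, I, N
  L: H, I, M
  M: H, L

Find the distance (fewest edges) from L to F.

5

Distance 0: L.
Distance 1: H, I, M.
Distance 2: K.
Distance 3: N.
Distance 4: G.
Distance 5: F, J — contains F.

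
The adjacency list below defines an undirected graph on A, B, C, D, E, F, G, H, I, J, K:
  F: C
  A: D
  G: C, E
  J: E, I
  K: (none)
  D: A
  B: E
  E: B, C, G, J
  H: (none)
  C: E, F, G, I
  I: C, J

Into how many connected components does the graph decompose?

4

From A: component {A, D}.
From B: component {B, C, E, F, G, I, J}.
From H: component {H}.
From K: component {K}.
That's 4 components.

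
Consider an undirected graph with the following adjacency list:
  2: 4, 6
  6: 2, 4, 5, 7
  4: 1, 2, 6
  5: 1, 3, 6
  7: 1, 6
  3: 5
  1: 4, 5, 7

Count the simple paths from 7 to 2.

7–1–4–2
7–1–4–6–2
7–1–5–6–2
7–1–5–6–4–2
7–6–2
7–6–4–2
7–6–5–1–4–2

7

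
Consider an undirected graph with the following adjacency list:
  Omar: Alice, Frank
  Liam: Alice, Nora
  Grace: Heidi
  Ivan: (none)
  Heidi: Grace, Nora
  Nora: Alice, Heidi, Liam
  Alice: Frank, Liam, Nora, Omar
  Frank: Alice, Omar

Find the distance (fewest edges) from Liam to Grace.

Distance 0: Liam.
Distance 1: Alice, Nora.
Distance 2: Frank, Heidi, Omar.
Distance 3: Grace — contains Grace.

3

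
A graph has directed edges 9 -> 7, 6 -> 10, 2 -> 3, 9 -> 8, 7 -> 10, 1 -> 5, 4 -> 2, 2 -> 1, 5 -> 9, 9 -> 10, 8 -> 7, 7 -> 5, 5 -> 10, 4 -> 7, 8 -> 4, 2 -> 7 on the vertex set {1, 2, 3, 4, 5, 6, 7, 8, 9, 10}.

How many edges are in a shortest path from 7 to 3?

Distance 0: 7.
Distance 1: 5, 10.
Distance 2: 9.
Distance 3: 8.
Distance 4: 4.
Distance 5: 2.
Distance 6: 1, 3 — contains 3.

6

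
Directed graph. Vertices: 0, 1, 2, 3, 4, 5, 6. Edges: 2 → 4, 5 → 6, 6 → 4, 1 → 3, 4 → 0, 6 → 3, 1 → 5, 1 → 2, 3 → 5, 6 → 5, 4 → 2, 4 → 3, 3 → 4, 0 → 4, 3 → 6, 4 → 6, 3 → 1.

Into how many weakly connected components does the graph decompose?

From 0: component {0, 1, 2, 3, 4, 5, 6}.
That's 1 component.

1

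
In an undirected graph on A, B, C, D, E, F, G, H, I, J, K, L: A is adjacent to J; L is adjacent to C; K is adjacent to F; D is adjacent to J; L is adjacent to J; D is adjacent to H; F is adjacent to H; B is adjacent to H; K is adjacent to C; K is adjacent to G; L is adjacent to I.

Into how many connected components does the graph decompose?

From A: component {A, B, C, D, F, G, H, I, J, K, L}.
From E: component {E}.
That's 2 components.

2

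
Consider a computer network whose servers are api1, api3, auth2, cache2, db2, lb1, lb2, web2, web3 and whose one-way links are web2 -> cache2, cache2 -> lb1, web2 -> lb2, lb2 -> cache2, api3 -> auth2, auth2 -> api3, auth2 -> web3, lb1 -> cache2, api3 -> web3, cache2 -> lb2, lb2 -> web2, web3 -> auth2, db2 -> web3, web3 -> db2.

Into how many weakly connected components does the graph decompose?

From api1: component {api1}.
From api3: component {api3, auth2, db2, web3}.
From cache2: component {cache2, lb1, lb2, web2}.
That's 3 components.

3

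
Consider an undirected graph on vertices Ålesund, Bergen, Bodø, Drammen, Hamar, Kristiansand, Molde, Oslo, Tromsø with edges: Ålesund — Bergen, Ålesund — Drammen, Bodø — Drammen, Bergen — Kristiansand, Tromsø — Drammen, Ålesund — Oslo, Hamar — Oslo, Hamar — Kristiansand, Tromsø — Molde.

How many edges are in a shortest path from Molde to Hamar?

Distance 0: Molde.
Distance 1: Tromsø.
Distance 2: Drammen.
Distance 3: Ålesund, Bodø.
Distance 4: Bergen, Oslo.
Distance 5: Hamar, Kristiansand — contains Hamar.

5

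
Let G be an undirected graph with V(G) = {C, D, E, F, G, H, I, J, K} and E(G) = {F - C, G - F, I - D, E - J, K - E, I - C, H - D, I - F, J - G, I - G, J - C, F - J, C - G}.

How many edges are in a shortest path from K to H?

6

Distance 0: K.
Distance 1: E.
Distance 2: J.
Distance 3: C, F, G.
Distance 4: I.
Distance 5: D.
Distance 6: H — contains H.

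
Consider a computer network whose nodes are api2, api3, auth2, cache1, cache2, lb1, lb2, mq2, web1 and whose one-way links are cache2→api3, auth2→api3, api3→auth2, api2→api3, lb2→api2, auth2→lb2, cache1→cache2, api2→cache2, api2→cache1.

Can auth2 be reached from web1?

web1 has no outgoing edges, so nothing is reachable from it.

No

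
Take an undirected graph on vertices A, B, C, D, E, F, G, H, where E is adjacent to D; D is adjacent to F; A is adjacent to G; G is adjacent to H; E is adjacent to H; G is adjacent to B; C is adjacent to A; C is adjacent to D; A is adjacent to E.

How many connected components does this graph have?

From A: component {A, B, C, D, E, F, G, H}.
That's 1 component.

1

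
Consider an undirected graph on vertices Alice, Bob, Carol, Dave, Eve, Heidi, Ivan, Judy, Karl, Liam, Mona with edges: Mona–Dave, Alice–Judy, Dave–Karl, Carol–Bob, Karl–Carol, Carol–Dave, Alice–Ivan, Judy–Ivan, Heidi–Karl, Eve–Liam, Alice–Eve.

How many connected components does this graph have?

From Alice: component {Alice, Eve, Ivan, Judy, Liam}.
From Bob: component {Bob, Carol, Dave, Heidi, Karl, Mona}.
That's 2 components.

2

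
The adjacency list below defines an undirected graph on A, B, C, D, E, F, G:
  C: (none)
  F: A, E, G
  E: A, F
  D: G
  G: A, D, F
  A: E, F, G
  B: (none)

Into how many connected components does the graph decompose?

3

From A: component {A, D, E, F, G}.
From B: component {B}.
From C: component {C}.
That's 3 components.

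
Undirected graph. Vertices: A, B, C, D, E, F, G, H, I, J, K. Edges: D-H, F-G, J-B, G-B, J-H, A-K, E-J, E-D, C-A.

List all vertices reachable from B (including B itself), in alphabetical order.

B, D, E, F, G, H, J

Start at B.
Its neighbours: G, J.
Then their neighbours: E, F, H.
Then next layer: D.
Nothing further is reachable.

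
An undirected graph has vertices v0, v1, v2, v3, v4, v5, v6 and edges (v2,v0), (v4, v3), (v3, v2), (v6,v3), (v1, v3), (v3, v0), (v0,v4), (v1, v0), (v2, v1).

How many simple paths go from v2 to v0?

v2–v0
v2–v1–v0
v2–v1–v3–v0
v2–v1–v3–v4–v0
v2–v3–v0
v2–v3–v1–v0
v2–v3–v4–v0

7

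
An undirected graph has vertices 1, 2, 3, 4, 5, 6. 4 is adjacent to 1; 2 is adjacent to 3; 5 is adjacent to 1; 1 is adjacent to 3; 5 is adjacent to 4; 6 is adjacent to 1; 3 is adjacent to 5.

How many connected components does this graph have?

From 1: component {1, 2, 3, 4, 5, 6}.
That's 1 component.

1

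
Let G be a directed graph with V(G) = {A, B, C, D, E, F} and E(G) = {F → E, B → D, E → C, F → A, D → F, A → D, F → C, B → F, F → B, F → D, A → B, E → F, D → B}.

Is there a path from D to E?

Explore from D.
Distance 1: reach B, F.
Distance 2: reach A, C, E.
Found E.

Yes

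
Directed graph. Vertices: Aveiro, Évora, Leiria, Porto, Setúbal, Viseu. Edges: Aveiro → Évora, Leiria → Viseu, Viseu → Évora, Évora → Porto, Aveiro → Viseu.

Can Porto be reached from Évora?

Yes

Explore from Évora.
Distance 1: reach Porto.
Found Porto.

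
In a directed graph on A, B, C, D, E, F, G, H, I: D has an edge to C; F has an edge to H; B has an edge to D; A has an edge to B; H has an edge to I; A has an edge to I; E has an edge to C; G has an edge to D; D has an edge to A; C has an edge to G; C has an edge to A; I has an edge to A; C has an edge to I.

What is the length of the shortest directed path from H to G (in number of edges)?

6

Distance 0: H.
Distance 1: I.
Distance 2: A.
Distance 3: B.
Distance 4: D.
Distance 5: C.
Distance 6: G — contains G.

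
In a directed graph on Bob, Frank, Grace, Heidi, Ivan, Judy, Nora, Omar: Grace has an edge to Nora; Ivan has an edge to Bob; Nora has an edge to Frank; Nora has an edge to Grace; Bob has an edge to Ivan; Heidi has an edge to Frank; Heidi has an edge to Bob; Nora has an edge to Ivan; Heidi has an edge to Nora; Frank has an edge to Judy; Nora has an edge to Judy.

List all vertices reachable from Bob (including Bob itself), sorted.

Bob, Ivan

Start at Bob.
Its neighbours: Ivan.
Nothing further is reachable.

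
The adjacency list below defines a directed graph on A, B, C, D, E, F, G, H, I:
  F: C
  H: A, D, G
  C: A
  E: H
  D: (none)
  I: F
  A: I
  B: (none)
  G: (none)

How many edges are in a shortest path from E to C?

5

Distance 0: E.
Distance 1: H.
Distance 2: A, D, G.
Distance 3: I.
Distance 4: F.
Distance 5: C — contains C.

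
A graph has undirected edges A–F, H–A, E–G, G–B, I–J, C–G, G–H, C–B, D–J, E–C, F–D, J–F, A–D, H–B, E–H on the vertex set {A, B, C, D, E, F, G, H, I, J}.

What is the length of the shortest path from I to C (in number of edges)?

6

Distance 0: I.
Distance 1: J.
Distance 2: D, F.
Distance 3: A.
Distance 4: H.
Distance 5: B, E, G.
Distance 6: C — contains C.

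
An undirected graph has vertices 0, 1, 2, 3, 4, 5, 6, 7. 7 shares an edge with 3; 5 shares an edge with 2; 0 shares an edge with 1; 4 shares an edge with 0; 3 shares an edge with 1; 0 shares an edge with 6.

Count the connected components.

2

From 0: component {0, 1, 3, 4, 6, 7}.
From 2: component {2, 5}.
That's 2 components.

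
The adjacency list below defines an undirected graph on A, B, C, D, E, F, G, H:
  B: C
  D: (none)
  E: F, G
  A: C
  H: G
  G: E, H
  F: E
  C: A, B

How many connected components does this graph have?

3

From A: component {A, B, C}.
From D: component {D}.
From E: component {E, F, G, H}.
That's 3 components.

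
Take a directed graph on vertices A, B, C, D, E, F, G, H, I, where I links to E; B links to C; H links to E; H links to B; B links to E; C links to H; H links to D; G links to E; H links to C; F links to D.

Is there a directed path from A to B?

No

A has no outgoing edges, so nothing is reachable from it.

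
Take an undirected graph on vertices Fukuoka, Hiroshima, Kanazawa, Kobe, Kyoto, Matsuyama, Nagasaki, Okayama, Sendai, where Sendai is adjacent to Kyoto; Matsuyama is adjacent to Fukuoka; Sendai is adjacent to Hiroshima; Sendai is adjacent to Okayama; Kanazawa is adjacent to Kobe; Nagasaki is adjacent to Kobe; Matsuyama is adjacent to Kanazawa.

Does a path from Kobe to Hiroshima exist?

Explore from Kobe.
Distance 1: reach Kanazawa, Nagasaki.
Distance 2: reach Matsuyama.
Distance 3: reach Fukuoka.
The search is exhausted without reaching Hiroshima; it lies in a different component.

No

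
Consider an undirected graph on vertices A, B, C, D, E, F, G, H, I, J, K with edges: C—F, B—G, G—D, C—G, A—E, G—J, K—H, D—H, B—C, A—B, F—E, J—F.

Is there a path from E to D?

Explore from E.
Distance 1: reach A, F.
Distance 2: reach B, C, J.
Distance 3: reach G.
Distance 4: reach D.
Found D.

Yes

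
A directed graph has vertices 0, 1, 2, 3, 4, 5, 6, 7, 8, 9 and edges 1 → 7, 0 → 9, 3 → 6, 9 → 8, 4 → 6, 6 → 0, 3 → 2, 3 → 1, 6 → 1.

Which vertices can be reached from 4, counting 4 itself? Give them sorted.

Start at 4.
Its neighbours: 6.
Then their neighbours: 0, 1.
Then next layer: 7, 9.
Then next layer: 8.
Nothing further is reachable.

0, 1, 4, 6, 7, 8, 9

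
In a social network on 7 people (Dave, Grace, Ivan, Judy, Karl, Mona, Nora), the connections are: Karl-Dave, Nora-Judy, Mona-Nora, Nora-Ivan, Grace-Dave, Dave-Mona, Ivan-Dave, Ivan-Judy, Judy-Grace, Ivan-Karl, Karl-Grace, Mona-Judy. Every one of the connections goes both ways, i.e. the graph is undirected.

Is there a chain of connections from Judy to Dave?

Explore from Judy.
Distance 1: reach Grace, Ivan, Mona, Nora.
Distance 2: reach Dave, Karl.
Found Dave.

Yes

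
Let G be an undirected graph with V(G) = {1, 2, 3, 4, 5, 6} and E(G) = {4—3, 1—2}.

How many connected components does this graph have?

From 1: component {1, 2}.
From 3: component {3, 4}.
From 5: component {5}.
From 6: component {6}.
That's 4 components.

4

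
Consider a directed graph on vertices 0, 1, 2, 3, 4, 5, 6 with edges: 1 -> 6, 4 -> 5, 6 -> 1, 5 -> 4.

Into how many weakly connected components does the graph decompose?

5

From 0: component {0}.
From 1: component {1, 6}.
From 2: component {2}.
From 3: component {3}.
From 4: component {4, 5}.
That's 5 components.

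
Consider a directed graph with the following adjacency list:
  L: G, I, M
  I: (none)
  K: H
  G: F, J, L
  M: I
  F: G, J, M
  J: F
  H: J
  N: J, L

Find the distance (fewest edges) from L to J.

2

Distance 0: L.
Distance 1: G, I, M.
Distance 2: F, J — contains J.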